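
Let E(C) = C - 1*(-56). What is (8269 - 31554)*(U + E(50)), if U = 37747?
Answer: -881407105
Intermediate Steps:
E(C) = 56 + C (E(C) = C + 56 = 56 + C)
(8269 - 31554)*(U + E(50)) = (8269 - 31554)*(37747 + (56 + 50)) = -23285*(37747 + 106) = -23285*37853 = -881407105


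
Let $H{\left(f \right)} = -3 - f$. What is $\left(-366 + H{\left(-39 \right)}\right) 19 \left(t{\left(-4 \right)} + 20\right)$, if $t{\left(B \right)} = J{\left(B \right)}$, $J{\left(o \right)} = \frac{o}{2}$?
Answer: $-112860$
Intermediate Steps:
$J{\left(o \right)} = \frac{o}{2}$ ($J{\left(o \right)} = o \frac{1}{2} = \frac{o}{2}$)
$t{\left(B \right)} = \frac{B}{2}$
$\left(-366 + H{\left(-39 \right)}\right) 19 \left(t{\left(-4 \right)} + 20\right) = \left(-366 - -36\right) 19 \left(\frac{1}{2} \left(-4\right) + 20\right) = \left(-366 + \left(-3 + 39\right)\right) 19 \left(-2 + 20\right) = \left(-366 + 36\right) 19 \cdot 18 = \left(-330\right) 342 = -112860$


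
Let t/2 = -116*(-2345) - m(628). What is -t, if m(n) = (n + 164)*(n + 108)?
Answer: 621784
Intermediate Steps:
m(n) = (108 + n)*(164 + n) (m(n) = (164 + n)*(108 + n) = (108 + n)*(164 + n))
t = -621784 (t = 2*(-116*(-2345) - (17712 + 628² + 272*628)) = 2*(272020 - (17712 + 394384 + 170816)) = 2*(272020 - 1*582912) = 2*(272020 - 582912) = 2*(-310892) = -621784)
-t = -1*(-621784) = 621784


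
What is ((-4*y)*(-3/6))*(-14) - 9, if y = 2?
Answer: -65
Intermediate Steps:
((-4*y)*(-3/6))*(-14) - 9 = ((-4*2)*(-3/6))*(-14) - 9 = -(-24)/6*(-14) - 9 = -8*(-½)*(-14) - 9 = 4*(-14) - 9 = -56 - 9 = -65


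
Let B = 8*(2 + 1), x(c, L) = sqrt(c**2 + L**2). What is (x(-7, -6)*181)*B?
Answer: 4344*sqrt(85) ≈ 40050.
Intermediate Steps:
x(c, L) = sqrt(L**2 + c**2)
B = 24 (B = 8*3 = 24)
(x(-7, -6)*181)*B = (sqrt((-6)**2 + (-7)**2)*181)*24 = (sqrt(36 + 49)*181)*24 = (sqrt(85)*181)*24 = (181*sqrt(85))*24 = 4344*sqrt(85)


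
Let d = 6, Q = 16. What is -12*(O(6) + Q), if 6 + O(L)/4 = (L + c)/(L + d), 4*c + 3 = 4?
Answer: 71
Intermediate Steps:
c = ¼ (c = -¾ + (¼)*4 = -¾ + 1 = ¼ ≈ 0.25000)
O(L) = -24 + 4*(¼ + L)/(6 + L) (O(L) = -24 + 4*((L + ¼)/(L + 6)) = -24 + 4*((¼ + L)/(6 + L)) = -24 + 4*(¼ + L)/(6 + L))
-12*(O(6) + Q) = -12*((-143 - 20*6)/(6 + 6) + 16) = -12*((-143 - 120)/12 + 16) = -12*((1/12)*(-263) + 16) = -12*(-263/12 + 16) = -12*(-71/12) = 71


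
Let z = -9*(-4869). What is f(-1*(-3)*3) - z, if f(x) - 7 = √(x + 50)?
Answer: -43814 + √59 ≈ -43806.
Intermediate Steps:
z = 43821
f(x) = 7 + √(50 + x) (f(x) = 7 + √(x + 50) = 7 + √(50 + x))
f(-1*(-3)*3) - z = (7 + √(50 - 1*(-3)*3)) - 1*43821 = (7 + √(50 + 3*3)) - 43821 = (7 + √(50 + 9)) - 43821 = (7 + √59) - 43821 = -43814 + √59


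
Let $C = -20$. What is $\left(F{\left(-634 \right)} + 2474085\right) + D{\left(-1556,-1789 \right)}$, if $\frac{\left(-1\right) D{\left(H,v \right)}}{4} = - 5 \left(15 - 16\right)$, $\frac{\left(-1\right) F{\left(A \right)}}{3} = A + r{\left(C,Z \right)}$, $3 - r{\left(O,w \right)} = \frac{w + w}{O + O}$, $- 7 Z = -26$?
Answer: $\frac{173317021}{70} \approx 2.476 \cdot 10^{6}$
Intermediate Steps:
$Z = \frac{26}{7}$ ($Z = \left(- \frac{1}{7}\right) \left(-26\right) = \frac{26}{7} \approx 3.7143$)
$r{\left(O,w \right)} = 3 - \frac{w}{O}$ ($r{\left(O,w \right)} = 3 - \frac{w + w}{O + O} = 3 - \frac{2 w}{2 O} = 3 - 2 w \frac{1}{2 O} = 3 - \frac{w}{O}$)
$F{\left(A \right)} = - \frac{669}{70} - 3 A$ ($F{\left(A \right)} = - 3 \left(A + \left(3 - \frac{26}{7 \left(-20\right)}\right)\right) = - 3 \left(A + \left(3 - \frac{26}{7} \left(- \frac{1}{20}\right)\right)\right) = - 3 \left(A + \left(3 + \frac{13}{70}\right)\right) = - 3 \left(A + \frac{223}{70}\right) = - 3 \left(\frac{223}{70} + A\right) = - \frac{669}{70} - 3 A$)
$D{\left(H,v \right)} = -20$ ($D{\left(H,v \right)} = - 4 \left(- 5 \left(15 - 16\right)\right) = - 4 \left(\left(-5\right) \left(-1\right)\right) = \left(-4\right) 5 = -20$)
$\left(F{\left(-634 \right)} + 2474085\right) + D{\left(-1556,-1789 \right)} = \left(\left(- \frac{669}{70} - -1902\right) + 2474085\right) - 20 = \left(\left(- \frac{669}{70} + 1902\right) + 2474085\right) - 20 = \left(\frac{132471}{70} + 2474085\right) - 20 = \frac{173318421}{70} - 20 = \frac{173317021}{70}$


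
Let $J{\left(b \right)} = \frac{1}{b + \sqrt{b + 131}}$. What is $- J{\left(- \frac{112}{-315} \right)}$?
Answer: $\frac{720}{265739} - \frac{135 \sqrt{29555}}{265739} \approx -0.084627$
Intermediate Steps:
$J{\left(b \right)} = \frac{1}{b + \sqrt{131 + b}}$
$- J{\left(- \frac{112}{-315} \right)} = - \frac{1}{- \frac{112}{-315} + \sqrt{131 - \frac{112}{-315}}} = - \frac{1}{\left(-112\right) \left(- \frac{1}{315}\right) + \sqrt{131 - - \frac{16}{45}}} = - \frac{1}{\frac{16}{45} + \sqrt{131 + \frac{16}{45}}} = - \frac{1}{\frac{16}{45} + \sqrt{\frac{5911}{45}}} = - \frac{1}{\frac{16}{45} + \frac{\sqrt{29555}}{15}}$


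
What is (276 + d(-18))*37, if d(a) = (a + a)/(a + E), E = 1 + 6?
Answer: 113664/11 ≈ 10333.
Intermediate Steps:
E = 7
d(a) = 2*a/(7 + a) (d(a) = (a + a)/(a + 7) = (2*a)/(7 + a) = 2*a/(7 + a))
(276 + d(-18))*37 = (276 + 2*(-18)/(7 - 18))*37 = (276 + 2*(-18)/(-11))*37 = (276 + 2*(-18)*(-1/11))*37 = (276 + 36/11)*37 = (3072/11)*37 = 113664/11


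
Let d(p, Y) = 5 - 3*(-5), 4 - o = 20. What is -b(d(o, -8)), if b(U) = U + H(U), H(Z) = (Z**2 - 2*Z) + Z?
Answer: -400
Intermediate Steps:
o = -16 (o = 4 - 1*20 = 4 - 20 = -16)
d(p, Y) = 20 (d(p, Y) = 5 + 15 = 20)
H(Z) = Z**2 - Z
b(U) = U + U*(-1 + U)
-b(d(o, -8)) = -1*20**2 = -1*400 = -400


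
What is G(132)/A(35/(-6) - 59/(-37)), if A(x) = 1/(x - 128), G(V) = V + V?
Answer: -1291708/37 ≈ -34911.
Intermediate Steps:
G(V) = 2*V
A(x) = 1/(-128 + x)
G(132)/A(35/(-6) - 59/(-37)) = (2*132)/(1/(-128 + (35/(-6) - 59/(-37)))) = 264/(1/(-128 + (35*(-1/6) - 59*(-1/37)))) = 264/(1/(-128 + (-35/6 + 59/37))) = 264/(1/(-128 - 941/222)) = 264/(1/(-29357/222)) = 264/(-222/29357) = 264*(-29357/222) = -1291708/37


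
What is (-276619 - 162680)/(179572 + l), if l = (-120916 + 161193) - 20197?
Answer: -23121/10508 ≈ -2.2003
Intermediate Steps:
l = 20080 (l = 40277 - 20197 = 20080)
(-276619 - 162680)/(179572 + l) = (-276619 - 162680)/(179572 + 20080) = -439299/199652 = -439299*1/199652 = -23121/10508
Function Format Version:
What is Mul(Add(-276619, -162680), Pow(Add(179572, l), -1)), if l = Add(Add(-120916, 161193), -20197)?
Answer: Rational(-23121, 10508) ≈ -2.2003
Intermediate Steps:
l = 20080 (l = Add(40277, -20197) = 20080)
Mul(Add(-276619, -162680), Pow(Add(179572, l), -1)) = Mul(Add(-276619, -162680), Pow(Add(179572, 20080), -1)) = Mul(-439299, Pow(199652, -1)) = Mul(-439299, Rational(1, 199652)) = Rational(-23121, 10508)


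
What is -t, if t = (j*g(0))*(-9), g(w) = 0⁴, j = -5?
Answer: 0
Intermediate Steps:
g(w) = 0
t = 0 (t = -5*0*(-9) = 0*(-9) = 0)
-t = -1*0 = 0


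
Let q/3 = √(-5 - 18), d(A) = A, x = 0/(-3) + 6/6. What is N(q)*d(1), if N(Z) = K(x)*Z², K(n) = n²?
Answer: -207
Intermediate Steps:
x = 1 (x = 0*(-⅓) + 6*(⅙) = 0 + 1 = 1)
q = 3*I*√23 (q = 3*√(-5 - 18) = 3*√(-23) = 3*(I*√23) = 3*I*√23 ≈ 14.387*I)
N(Z) = Z² (N(Z) = 1²*Z² = 1*Z² = Z²)
N(q)*d(1) = (3*I*√23)²*1 = -207*1 = -207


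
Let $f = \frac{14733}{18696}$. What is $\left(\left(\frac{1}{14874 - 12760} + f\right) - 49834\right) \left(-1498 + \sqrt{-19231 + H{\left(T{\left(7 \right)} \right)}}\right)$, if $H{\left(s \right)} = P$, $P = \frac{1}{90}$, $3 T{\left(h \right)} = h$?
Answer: $\frac{35124090364711}{470516} - \frac{328262526773 i \sqrt{17307890}}{197616720} \approx 7.465 \cdot 10^{7} - 6.9107 \cdot 10^{6} i$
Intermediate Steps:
$T{\left(h \right)} = \frac{h}{3}$
$f = \frac{4911}{6232}$ ($f = 14733 \cdot \frac{1}{18696} = \frac{4911}{6232} \approx 0.78803$)
$P = \frac{1}{90} \approx 0.011111$
$H{\left(s \right)} = \frac{1}{90}$
$\left(\left(\frac{1}{14874 - 12760} + f\right) - 49834\right) \left(-1498 + \sqrt{-19231 + H{\left(T{\left(7 \right)} \right)}}\right) = \left(\left(\frac{1}{14874 - 12760} + \frac{4911}{6232}\right) - 49834\right) \left(-1498 + \sqrt{-19231 + \frac{1}{90}}\right) = \left(\left(\frac{1}{2114} + \frac{4911}{6232}\right) - 49834\right) \left(-1498 + \sqrt{- \frac{1730789}{90}}\right) = \left(\left(\frac{1}{2114} + \frac{4911}{6232}\right) - 49834\right) \left(-1498 + \frac{i \sqrt{17307890}}{30}\right) = \left(\frac{5194043}{6587224} - 49834\right) \left(-1498 + \frac{i \sqrt{17307890}}{30}\right) = - \frac{328262526773 \left(-1498 + \frac{i \sqrt{17307890}}{30}\right)}{6587224} = \frac{35124090364711}{470516} - \frac{328262526773 i \sqrt{17307890}}{197616720}$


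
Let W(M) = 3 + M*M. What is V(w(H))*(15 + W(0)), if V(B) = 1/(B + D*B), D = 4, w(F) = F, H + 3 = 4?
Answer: 18/5 ≈ 3.6000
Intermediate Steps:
H = 1 (H = -3 + 4 = 1)
W(M) = 3 + M**2
V(B) = 1/(5*B) (V(B) = 1/(B + 4*B) = 1/(5*B))
V(w(H))*(15 + W(0)) = ((1/5)/1)*(15 + (3 + 0**2)) = ((1/5)*1)*(15 + (3 + 0)) = (15 + 3)/5 = (1/5)*18 = 18/5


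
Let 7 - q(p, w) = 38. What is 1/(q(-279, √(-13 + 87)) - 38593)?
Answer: -1/38624 ≈ -2.5891e-5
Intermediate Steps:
q(p, w) = -31 (q(p, w) = 7 - 1*38 = 7 - 38 = -31)
1/(q(-279, √(-13 + 87)) - 38593) = 1/(-31 - 38593) = 1/(-38624) = -1/38624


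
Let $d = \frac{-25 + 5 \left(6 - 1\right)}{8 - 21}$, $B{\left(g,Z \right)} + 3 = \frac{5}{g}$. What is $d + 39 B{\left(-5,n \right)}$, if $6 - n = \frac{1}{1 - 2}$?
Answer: $-156$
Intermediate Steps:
$n = 7$ ($n = 6 - \frac{1}{1 - 2} = 6 - \frac{1}{-1} = 6 - -1 = 6 + 1 = 7$)
$B{\left(g,Z \right)} = -3 + \frac{5}{g}$
$d = 0$ ($d = \frac{-25 + 5 \cdot 5}{-13} = \left(-25 + 25\right) \left(- \frac{1}{13}\right) = 0 \left(- \frac{1}{13}\right) = 0$)
$d + 39 B{\left(-5,n \right)} = 0 + 39 \left(-3 + \frac{5}{-5}\right) = 0 + 39 \left(-3 + 5 \left(- \frac{1}{5}\right)\right) = 0 + 39 \left(-3 - 1\right) = 0 + 39 \left(-4\right) = 0 - 156 = -156$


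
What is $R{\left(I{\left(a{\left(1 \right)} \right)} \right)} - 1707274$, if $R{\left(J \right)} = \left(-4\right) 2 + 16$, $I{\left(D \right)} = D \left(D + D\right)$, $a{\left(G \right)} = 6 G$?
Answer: $-1707266$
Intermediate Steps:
$I{\left(D \right)} = 2 D^{2}$ ($I{\left(D \right)} = D 2 D = 2 D^{2}$)
$R{\left(J \right)} = 8$ ($R{\left(J \right)} = -8 + 16 = 8$)
$R{\left(I{\left(a{\left(1 \right)} \right)} \right)} - 1707274 = 8 - 1707274 = -1707266$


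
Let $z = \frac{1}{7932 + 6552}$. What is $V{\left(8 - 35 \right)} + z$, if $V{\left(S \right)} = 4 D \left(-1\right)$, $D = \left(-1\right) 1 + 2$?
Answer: $- \frac{57935}{14484} \approx -3.9999$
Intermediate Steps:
$D = 1$ ($D = -1 + 2 = 1$)
$V{\left(S \right)} = -4$ ($V{\left(S \right)} = 4 \cdot 1 \left(-1\right) = 4 \left(-1\right) = -4$)
$z = \frac{1}{14484} \approx 6.9042 \cdot 10^{-5}$
$V{\left(8 - 35 \right)} + z = -4 + \frac{1}{14484} = - \frac{57935}{14484}$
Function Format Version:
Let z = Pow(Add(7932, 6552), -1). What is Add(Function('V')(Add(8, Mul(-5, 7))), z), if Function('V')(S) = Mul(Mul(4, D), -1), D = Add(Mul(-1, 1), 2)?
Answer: Rational(-57935, 14484) ≈ -3.9999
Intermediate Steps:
D = 1 (D = Add(-1, 2) = 1)
Function('V')(S) = -4 (Function('V')(S) = Mul(Mul(4, 1), -1) = Mul(4, -1) = -4)
z = Rational(1, 14484) (z = Pow(14484, -1) = Rational(1, 14484) ≈ 6.9042e-5)
Add(Function('V')(Add(8, Mul(-5, 7))), z) = Add(-4, Rational(1, 14484)) = Rational(-57935, 14484)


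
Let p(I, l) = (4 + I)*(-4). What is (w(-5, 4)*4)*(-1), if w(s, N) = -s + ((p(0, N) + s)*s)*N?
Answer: -1700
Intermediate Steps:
p(I, l) = -16 - 4*I
w(s, N) = -s + N*s*(-16 + s) (w(s, N) = -s + (((-16 - 4*0) + s)*s)*N = -s + (((-16 + 0) + s)*s)*N = -s + ((-16 + s)*s)*N = -s + (s*(-16 + s))*N = -s + N*s*(-16 + s))
(w(-5, 4)*4)*(-1) = (-5*(-1 - 16*4 + 4*(-5))*4)*(-1) = (-5*(-1 - 64 - 20)*4)*(-1) = (-5*(-85)*4)*(-1) = (425*4)*(-1) = 1700*(-1) = -1700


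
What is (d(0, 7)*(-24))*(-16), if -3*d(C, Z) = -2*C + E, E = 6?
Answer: -768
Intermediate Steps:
d(C, Z) = -2 + 2*C/3 (d(C, Z) = -(-2*C + 6)/3 = -(6 - 2*C)/3 = -2 + 2*C/3)
(d(0, 7)*(-24))*(-16) = ((-2 + (2/3)*0)*(-24))*(-16) = ((-2 + 0)*(-24))*(-16) = -2*(-24)*(-16) = 48*(-16) = -768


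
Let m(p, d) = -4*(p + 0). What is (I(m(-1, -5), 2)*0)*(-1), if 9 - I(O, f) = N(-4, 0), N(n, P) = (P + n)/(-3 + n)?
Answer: 0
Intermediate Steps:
m(p, d) = -4*p
N(n, P) = (P + n)/(-3 + n)
I(O, f) = 59/7 (I(O, f) = 9 - (0 - 4)/(-3 - 4) = 9 - (-4)/(-7) = 9 - (-1)*(-4)/7 = 9 - 1*4/7 = 9 - 4/7 = 59/7)
(I(m(-1, -5), 2)*0)*(-1) = ((59/7)*0)*(-1) = 0*(-1) = 0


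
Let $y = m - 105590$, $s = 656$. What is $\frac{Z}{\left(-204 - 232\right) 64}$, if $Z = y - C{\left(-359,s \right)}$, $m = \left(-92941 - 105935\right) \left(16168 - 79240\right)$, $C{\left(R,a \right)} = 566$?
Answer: $- \frac{3135850229}{6976} \approx -4.4952 \cdot 10^{5}$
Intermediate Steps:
$m = 12543507072$ ($m = \left(-198876\right) \left(-63072\right) = 12543507072$)
$y = 12543401482$ ($y = 12543507072 - 105590 = 12543401482$)
$Z = 12543400916$ ($Z = 12543401482 - 566 = 12543400916$)
$\frac{Z}{\left(-204 - 232\right) 64} = \frac{12543400916}{\left(-204 - 232\right) 64} = \frac{12543400916}{\left(-436\right) 64} = \frac{12543400916}{-27904} = 12543400916 \left(- \frac{1}{27904}\right) = - \frac{3135850229}{6976}$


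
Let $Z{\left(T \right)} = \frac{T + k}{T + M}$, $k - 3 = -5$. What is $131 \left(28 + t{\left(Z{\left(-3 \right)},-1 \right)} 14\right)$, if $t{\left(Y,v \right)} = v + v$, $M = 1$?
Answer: $0$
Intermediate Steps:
$k = -2$ ($k = 3 - 5 = -2$)
$Z{\left(T \right)} = \frac{-2 + T}{1 + T}$ ($Z{\left(T \right)} = \frac{T - 2}{T + 1} = \frac{-2 + T}{1 + T}$)
$t{\left(Y,v \right)} = 2 v$
$131 \left(28 + t{\left(Z{\left(-3 \right)},-1 \right)} 14\right) = 131 \left(28 + 2 \left(-1\right) 14\right) = 131 \left(28 - 28\right) = 131 \cdot 0 = 0$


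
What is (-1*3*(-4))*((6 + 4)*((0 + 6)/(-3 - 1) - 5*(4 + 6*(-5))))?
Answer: 15420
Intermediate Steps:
(-1*3*(-4))*((6 + 4)*((0 + 6)/(-3 - 1) - 5*(4 + 6*(-5)))) = (-3*(-4))*(10*(6/(-4) - 5*(4 - 30))) = 12*(10*(6*(-¼) - 5*(-26))) = 12*(10*(-3/2 + 130)) = 12*(10*(257/2)) = 12*1285 = 15420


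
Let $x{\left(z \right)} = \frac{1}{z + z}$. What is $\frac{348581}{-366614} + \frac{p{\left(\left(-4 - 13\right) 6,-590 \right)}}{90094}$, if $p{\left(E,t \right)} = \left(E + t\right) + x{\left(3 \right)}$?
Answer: $- \frac{94976077199}{99089165148} \approx -0.95849$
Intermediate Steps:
$x{\left(z \right)} = \frac{1}{2 z}$
$p{\left(E,t \right)} = \frac{1}{6} + E + t$ ($p{\left(E,t \right)} = \left(E + t\right) + \frac{1}{2 \cdot 3} = \left(E + t\right) + \frac{1}{2} \cdot \frac{1}{3} = \left(E + t\right) + \frac{1}{6} = \frac{1}{6} + E + t$)
$\frac{348581}{-366614} + \frac{p{\left(\left(-4 - 13\right) 6,-590 \right)}}{90094} = \frac{348581}{-366614} + \frac{\frac{1}{6} + \left(-4 - 13\right) 6 - 590}{90094} = 348581 \left(- \frac{1}{366614}\right) + \left(\frac{1}{6} - 102 - 590\right) \frac{1}{90094} = - \frac{348581}{366614} + \left(\frac{1}{6} - 102 - 590\right) \frac{1}{90094} = - \frac{348581}{366614} - \frac{4151}{540564} = - \frac{94976077199}{99089165148}$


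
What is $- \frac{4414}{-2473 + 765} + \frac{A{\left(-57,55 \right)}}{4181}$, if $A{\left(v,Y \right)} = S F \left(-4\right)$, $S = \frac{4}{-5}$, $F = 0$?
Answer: $\frac{2207}{854} \approx 2.5843$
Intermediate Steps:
$S = - \frac{4}{5}$ ($S = 4 \left(- \frac{1}{5}\right) = - \frac{4}{5} \approx -0.8$)
$A{\left(v,Y \right)} = 0$ ($A{\left(v,Y \right)} = \left(- \frac{4}{5}\right) 0 \left(-4\right) = 0 \left(-4\right) = 0$)
$- \frac{4414}{-2473 + 765} + \frac{A{\left(-57,55 \right)}}{4181} = - \frac{4414}{-2473 + 765} + \frac{0}{4181} = - \frac{4414}{-1708} + 0 \cdot \frac{1}{4181} = \left(-4414\right) \left(- \frac{1}{1708}\right) + 0 = \frac{2207}{854} + 0 = \frac{2207}{854}$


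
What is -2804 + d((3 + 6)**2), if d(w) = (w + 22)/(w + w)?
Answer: -454145/162 ≈ -2803.4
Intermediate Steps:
d(w) = (22 + w)/(2*w) (d(w) = (22 + w)/((2*w)) = (22 + w)*(1/(2*w)) = (22 + w)/(2*w))
-2804 + d((3 + 6)**2) = -2804 + (22 + (3 + 6)**2)/(2*((3 + 6)**2)) = -2804 + (22 + 9**2)/(2*(9**2)) = -2804 + (1/2)*(22 + 81)/81 = -2804 + (1/2)*(1/81)*103 = -2804 + 103/162 = -454145/162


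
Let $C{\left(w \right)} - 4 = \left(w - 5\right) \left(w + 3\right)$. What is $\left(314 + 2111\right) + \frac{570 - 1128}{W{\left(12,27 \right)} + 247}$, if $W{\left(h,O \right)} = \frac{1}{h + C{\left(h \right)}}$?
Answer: $\frac{36205441}{14944} \approx 2422.7$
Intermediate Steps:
$C{\left(w \right)} = 4 + \left(-5 + w\right) \left(3 + w\right)$ ($C{\left(w \right)} = 4 + \left(w - 5\right) \left(w + 3\right) = 4 + \left(-5 + w\right) \left(3 + w\right)$)
$W{\left(h,O \right)} = \frac{1}{-11 + h^{2} - h}$ ($W{\left(h,O \right)} = \frac{1}{h - \left(11 - h^{2} + 2 h\right)} = \frac{1}{-11 + h^{2} - h}$)
$\left(314 + 2111\right) + \frac{570 - 1128}{W{\left(12,27 \right)} + 247} = \left(314 + 2111\right) + \frac{570 - 1128}{\frac{1}{-11 + 12^{2} - 12} + 247} = 2425 - \frac{558}{\frac{1}{-11 + 144 - 12} + 247} = 2425 - \frac{558}{\frac{1}{121} + 247} = 2425 - \frac{558}{\frac{29888}{121}} = 2425 - \frac{33759}{14944} = \frac{36205441}{14944}$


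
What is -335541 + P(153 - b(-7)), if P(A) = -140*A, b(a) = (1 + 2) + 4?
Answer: -355981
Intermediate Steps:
b(a) = 7 (b(a) = 3 + 4 = 7)
-335541 + P(153 - b(-7)) = -335541 - 140*(153 - 1*7) = -335541 - 140*(153 - 7) = -335541 - 140*146 = -335541 - 20440 = -355981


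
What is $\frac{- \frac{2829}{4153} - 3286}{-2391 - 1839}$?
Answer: $\frac{13649587}{17567190} \approx 0.77699$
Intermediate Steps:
$\frac{- \frac{2829}{4153} - 3286}{-2391 - 1839} = \frac{\left(-2829\right) \frac{1}{4153} - 3286}{-4230} = \left(- \frac{2829}{4153} - 3286\right) \left(- \frac{1}{4230}\right) = \left(- \frac{13649587}{4153}\right) \left(- \frac{1}{4230}\right) = \frac{13649587}{17567190}$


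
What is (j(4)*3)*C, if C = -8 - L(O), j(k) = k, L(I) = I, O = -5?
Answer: -36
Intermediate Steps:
C = -3 (C = -8 - 1*(-5) = -8 + 5 = -3)
(j(4)*3)*C = (4*3)*(-3) = 12*(-3) = -36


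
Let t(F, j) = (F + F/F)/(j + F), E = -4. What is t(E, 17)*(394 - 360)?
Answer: -102/13 ≈ -7.8462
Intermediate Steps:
t(F, j) = (1 + F)/(F + j) (t(F, j) = (F + 1)/(F + j) = (1 + F)/(F + j))
t(E, 17)*(394 - 360) = ((1 - 4)/(-4 + 17))*(394 - 360) = (-3/13)*34 = ((1/13)*(-3))*34 = -3/13*34 = -102/13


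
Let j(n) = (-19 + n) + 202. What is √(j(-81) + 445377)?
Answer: √445479 ≈ 667.44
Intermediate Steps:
j(n) = 183 + n
√(j(-81) + 445377) = √((183 - 81) + 445377) = √(102 + 445377) = √445479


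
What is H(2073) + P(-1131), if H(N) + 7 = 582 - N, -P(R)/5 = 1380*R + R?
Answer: 7808057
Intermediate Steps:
P(R) = -6905*R (P(R) = -5*(1380*R + R) = -6905*R)
H(N) = 575 - N (H(N) = -7 + (582 - N) = 575 - N)
H(2073) + P(-1131) = (575 - 1*2073) - 6905*(-1131) = (575 - 2073) + 7809555 = -1498 + 7809555 = 7808057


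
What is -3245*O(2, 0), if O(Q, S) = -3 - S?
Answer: 9735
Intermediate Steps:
-3245*O(2, 0) = -3245*(-3 - 1*0) = -3245*(-3 + 0) = -3245*(-3) = 9735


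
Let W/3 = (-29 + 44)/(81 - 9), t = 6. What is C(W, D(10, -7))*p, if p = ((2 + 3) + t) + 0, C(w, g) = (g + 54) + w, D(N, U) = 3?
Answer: 5071/8 ≈ 633.88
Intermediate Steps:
W = 5/8 (W = 3*((-29 + 44)/(81 - 9)) = 3*(15/72) = 3*(15*(1/72)) = 3*(5/24) = 5/8 ≈ 0.62500)
C(w, g) = 54 + g + w (C(w, g) = (54 + g) + w = 54 + g + w)
p = 11 (p = ((2 + 3) + 6) + 0 = (5 + 6) + 0 = 11 + 0 = 11)
C(W, D(10, -7))*p = (54 + 3 + 5/8)*11 = (461/8)*11 = 5071/8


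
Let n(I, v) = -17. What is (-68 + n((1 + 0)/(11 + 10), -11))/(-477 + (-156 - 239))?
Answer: 85/872 ≈ 0.097477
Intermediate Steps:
(-68 + n((1 + 0)/(11 + 10), -11))/(-477 + (-156 - 239)) = (-68 - 17)/(-477 + (-156 - 239)) = -85/(-477 - 395) = -85/(-872) = -85*(-1/872) = 85/872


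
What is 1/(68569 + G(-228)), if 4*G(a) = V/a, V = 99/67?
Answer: 20368/1396613359 ≈ 1.4584e-5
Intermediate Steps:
V = 99/67 (V = 99*(1/67) = 99/67 ≈ 1.4776)
G(a) = 99/(268*a) (G(a) = (99/(67*a))/4 = 99/(268*a))
1/(68569 + G(-228)) = 1/(68569 + (99/268)/(-228)) = 1/(68569 + (99/268)*(-1/228)) = 1/(68569 - 33/20368) = 1/(1396613359/20368) = 20368/1396613359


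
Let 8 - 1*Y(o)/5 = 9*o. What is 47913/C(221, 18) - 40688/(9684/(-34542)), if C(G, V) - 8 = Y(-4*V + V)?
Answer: 32251448535/222194 ≈ 1.4515e+5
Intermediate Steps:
Y(o) = 40 - 45*o
C(G, V) = 48 + 135*V (C(G, V) = 8 + (40 - 45*(-4*V + V)) = 8 + (40 - (-135)*V) = 8 + (40 + 135*V) = 48 + 135*V)
47913/C(221, 18) - 40688/(9684/(-34542)) = 47913/(48 + 135*18) - 40688/(9684/(-34542)) = 47913/(48 + 2430) - 40688/(9684*(-1/34542)) = 47913/2478 - 40688/(-538/1919) = 47913*(1/2478) - 40688*(-1919/538) = 15971/826 + 39040136/269 = 32251448535/222194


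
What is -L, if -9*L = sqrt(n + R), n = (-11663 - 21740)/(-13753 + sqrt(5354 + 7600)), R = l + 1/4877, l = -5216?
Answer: sqrt(-4435790982091320607371322070 + 150264408486395803285*sqrt(12954))/8301573290115 ≈ 8.0228*I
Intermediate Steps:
R = -25438431/4877 (R = -5216 + 1/4877 = -25438431/4877 ≈ -5216.0)
n = -33403/(-13753 + sqrt(12954)) ≈ 2.4490
L = -sqrt(-282881310521186/54258648955 + 33403*sqrt(12954)/189132055)/9 (L = -sqrt((27023027/11125415 + 33403*sqrt(12954)/189132055) - 25438431/4877)/9 = -sqrt(-282881310521186/54258648955 + 33403*sqrt(12954)/189132055)/9 ≈ -8.0228*I)
-L = -(-1)*I*sqrt(4435790982091320607371322070 - 150264408486395803285*sqrt(12954))/8301573290115 = I*sqrt(4435790982091320607371322070 - 150264408486395803285*sqrt(12954))/8301573290115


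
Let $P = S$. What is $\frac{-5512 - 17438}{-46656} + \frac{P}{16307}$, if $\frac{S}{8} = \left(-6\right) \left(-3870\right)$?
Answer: $\frac{167427115}{14089248} \approx 11.883$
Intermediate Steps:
$S = 185760$ ($S = 8 \left(\left(-6\right) \left(-3870\right)\right) = 8 \cdot 23220 = 185760$)
$P = 185760$
$\frac{-5512 - 17438}{-46656} + \frac{P}{16307} = \frac{-5512 - 17438}{-46656} + \frac{185760}{16307} = \left(-5512 - 17438\right) \left(- \frac{1}{46656}\right) + 185760 \cdot \frac{1}{16307} = \left(-22950\right) \left(- \frac{1}{46656}\right) + \frac{185760}{16307} = \frac{425}{864} + \frac{185760}{16307} = \frac{167427115}{14089248}$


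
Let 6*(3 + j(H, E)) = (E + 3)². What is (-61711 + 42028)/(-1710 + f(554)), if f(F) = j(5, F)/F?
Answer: 65426292/5373809 ≈ 12.175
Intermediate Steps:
j(H, E) = -3 + (3 + E)²/6 (j(H, E) = -3 + (E + 3)²/6 = -3 + (3 + E)²/6)
f(F) = (-3 + (3 + F)²/6)/F
(-61711 + 42028)/(-1710 + f(554)) = (-61711 + 42028)/(-1710 + (⅙)*(-18 + (3 + 554)²)/554) = -19683/(-1710 + (⅙)*(1/554)*(-18 + 557²)) = -19683/(-1710 + (⅙)*(1/554)*(-18 + 310249)) = -19683/(-1710 + (⅙)*(1/554)*310231) = -19683/(-1710 + 310231/3324) = -19683/(-5373809/3324) = -19683*(-3324/5373809) = 65426292/5373809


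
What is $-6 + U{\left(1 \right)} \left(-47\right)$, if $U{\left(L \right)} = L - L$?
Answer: $-6$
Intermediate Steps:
$U{\left(L \right)} = 0$
$-6 + U{\left(1 \right)} \left(-47\right) = -6 + 0 \left(-47\right) = -6 + 0 = -6$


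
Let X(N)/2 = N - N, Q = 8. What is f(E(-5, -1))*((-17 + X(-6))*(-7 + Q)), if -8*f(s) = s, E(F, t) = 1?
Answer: 17/8 ≈ 2.1250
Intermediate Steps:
X(N) = 0 (X(N) = 2*(N - N) = 2*0 = 0)
f(s) = -s/8
f(E(-5, -1))*((-17 + X(-6))*(-7 + Q)) = (-⅛*1)*((-17 + 0)*(-7 + 8)) = -(-17)/8 = -⅛*(-17) = 17/8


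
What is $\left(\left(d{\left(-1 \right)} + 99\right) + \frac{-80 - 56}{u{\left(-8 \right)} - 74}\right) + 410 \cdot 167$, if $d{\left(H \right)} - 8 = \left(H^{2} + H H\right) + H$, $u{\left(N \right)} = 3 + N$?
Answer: $\frac{5417798}{79} \approx 68580.0$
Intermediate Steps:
$d{\left(H \right)} = 8 + H + 2 H^{2}$ ($d{\left(H \right)} = 8 + \left(\left(H^{2} + H H\right) + H\right) = 8 + \left(\left(H^{2} + H^{2}\right) + H\right) = 8 + \left(2 H^{2} + H\right) = 8 + \left(H + 2 H^{2}\right) = 8 + H + 2 H^{2}$)
$\left(\left(d{\left(-1 \right)} + 99\right) + \frac{-80 - 56}{u{\left(-8 \right)} - 74}\right) + 410 \cdot 167 = \left(\left(\left(8 - 1 + 2 \left(-1\right)^{2}\right) + 99\right) + \frac{-80 - 56}{\left(3 - 8\right) - 74}\right) + 410 \cdot 167 = \left(\left(\left(8 - 1 + 2 \cdot 1\right) + 99\right) - \frac{136}{-5 - 74}\right) + 68470 = \left(\left(\left(8 - 1 + 2\right) + 99\right) - \frac{136}{-79}\right) + 68470 = \left(\left(9 + 99\right) - - \frac{136}{79}\right) + 68470 = \left(108 + \frac{136}{79}\right) + 68470 = \frac{8668}{79} + 68470 = \frac{5417798}{79}$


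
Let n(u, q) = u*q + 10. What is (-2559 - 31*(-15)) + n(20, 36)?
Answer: -1364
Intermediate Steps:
n(u, q) = 10 + q*u (n(u, q) = q*u + 10 = 10 + q*u)
(-2559 - 31*(-15)) + n(20, 36) = (-2559 - 31*(-15)) + (10 + 36*20) = (-2559 + 465) + (10 + 720) = -2094 + 730 = -1364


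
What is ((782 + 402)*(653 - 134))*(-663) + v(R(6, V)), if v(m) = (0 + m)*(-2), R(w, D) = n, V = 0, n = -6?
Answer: -407410836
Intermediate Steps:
R(w, D) = -6
v(m) = -2*m (v(m) = m*(-2) = -2*m)
((782 + 402)*(653 - 134))*(-663) + v(R(6, V)) = ((782 + 402)*(653 - 134))*(-663) - 2*(-6) = (1184*519)*(-663) + 12 = 614496*(-663) + 12 = -407410848 + 12 = -407410836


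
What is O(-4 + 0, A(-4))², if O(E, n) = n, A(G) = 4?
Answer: 16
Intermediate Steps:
O(-4 + 0, A(-4))² = 4² = 16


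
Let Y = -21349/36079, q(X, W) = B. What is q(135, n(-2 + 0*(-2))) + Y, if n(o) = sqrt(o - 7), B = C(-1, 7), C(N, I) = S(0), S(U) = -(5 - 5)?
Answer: -21349/36079 ≈ -0.59173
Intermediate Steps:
S(U) = 0 (S(U) = -1*0 = 0)
C(N, I) = 0
B = 0
n(o) = sqrt(-7 + o)
q(X, W) = 0
Y = -21349/36079 (Y = -21349*1/36079 = -21349/36079 ≈ -0.59173)
q(135, n(-2 + 0*(-2))) + Y = 0 - 21349/36079 = -21349/36079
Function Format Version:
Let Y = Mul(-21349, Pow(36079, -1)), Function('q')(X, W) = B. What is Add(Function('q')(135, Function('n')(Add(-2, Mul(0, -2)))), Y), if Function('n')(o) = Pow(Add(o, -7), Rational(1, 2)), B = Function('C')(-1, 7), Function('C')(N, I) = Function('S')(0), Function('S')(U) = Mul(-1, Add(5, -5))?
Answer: Rational(-21349, 36079) ≈ -0.59173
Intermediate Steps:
Function('S')(U) = 0 (Function('S')(U) = Mul(-1, 0) = 0)
Function('C')(N, I) = 0
B = 0
Function('n')(o) = Pow(Add(-7, o), Rational(1, 2))
Function('q')(X, W) = 0
Y = Rational(-21349, 36079) (Y = Mul(-21349, Rational(1, 36079)) = Rational(-21349, 36079) ≈ -0.59173)
Add(Function('q')(135, Function('n')(Add(-2, Mul(0, -2)))), Y) = Add(0, Rational(-21349, 36079)) = Rational(-21349, 36079)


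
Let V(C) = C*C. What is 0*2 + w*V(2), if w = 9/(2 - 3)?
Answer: -36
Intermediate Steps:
V(C) = C²
w = -9 (w = 9/(-1) = 9*(-1) = -9)
0*2 + w*V(2) = 0*2 - 9*2² = 0 - 9*4 = 0 - 36 = -36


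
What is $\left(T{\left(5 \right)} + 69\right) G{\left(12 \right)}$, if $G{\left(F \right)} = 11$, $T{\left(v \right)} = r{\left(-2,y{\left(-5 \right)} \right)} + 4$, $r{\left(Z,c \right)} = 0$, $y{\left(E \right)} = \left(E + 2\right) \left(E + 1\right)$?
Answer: $803$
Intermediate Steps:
$y{\left(E \right)} = \left(1 + E\right) \left(2 + E\right)$ ($y{\left(E \right)} = \left(2 + E\right) \left(1 + E\right) = \left(1 + E\right) \left(2 + E\right)$)
$T{\left(v \right)} = 4$ ($T{\left(v \right)} = 0 + 4 = 4$)
$\left(T{\left(5 \right)} + 69\right) G{\left(12 \right)} = \left(4 + 69\right) 11 = 73 \cdot 11 = 803$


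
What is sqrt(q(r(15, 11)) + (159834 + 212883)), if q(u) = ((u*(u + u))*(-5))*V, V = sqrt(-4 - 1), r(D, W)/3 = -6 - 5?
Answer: 3*sqrt(41413 - 1210*I*sqrt(5)) ≈ 610.83 - 19.932*I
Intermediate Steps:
r(D, W) = -33 (r(D, W) = 3*(-6 - 5) = 3*(-11) = -33)
V = I*sqrt(5) (V = sqrt(-5) = I*sqrt(5) ≈ 2.2361*I)
q(u) = -10*I*sqrt(5)*u**2 (q(u) = ((u*(u + u))*(-5))*(I*sqrt(5)) = ((u*(2*u))*(-5))*(I*sqrt(5)) = ((2*u**2)*(-5))*(I*sqrt(5)) = (-10*u**2)*(I*sqrt(5)) = -10*I*sqrt(5)*u**2)
sqrt(q(r(15, 11)) + (159834 + 212883)) = sqrt(-10*I*sqrt(5)*(-33)**2 + (159834 + 212883)) = sqrt(-10*I*sqrt(5)*1089 + 372717) = sqrt(-10890*I*sqrt(5) + 372717) = sqrt(372717 - 10890*I*sqrt(5))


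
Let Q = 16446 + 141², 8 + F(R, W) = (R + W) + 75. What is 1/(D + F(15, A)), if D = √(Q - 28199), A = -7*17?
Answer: 37/6759 + 8*√127/6759 ≈ 0.018813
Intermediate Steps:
A = -119
F(R, W) = 67 + R + W (F(R, W) = -8 + ((R + W) + 75) = -8 + (75 + R + W) = 67 + R + W)
Q = 36327 (Q = 16446 + 19881 = 36327)
D = 8*√127 (D = √(36327 - 28199) = √8128 = 8*√127 ≈ 90.155)
1/(D + F(15, A)) = 1/(8*√127 + (67 + 15 - 119)) = 1/(8*√127 - 37) = 1/(-37 + 8*√127)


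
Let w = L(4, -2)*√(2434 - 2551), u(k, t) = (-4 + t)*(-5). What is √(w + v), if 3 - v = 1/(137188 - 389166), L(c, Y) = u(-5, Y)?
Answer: √(527642630 + 15829257960*I*√13)/13262 ≈ 12.797 + 12.679*I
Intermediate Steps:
u(k, t) = 20 - 5*t
L(c, Y) = 20 - 5*Y
v = 755935/251978 (v = 3 - 1/(137188 - 389166) = 3 - 1/(-251978) = 3 - 1*(-1/251978) = 3 + 1/251978 = 755935/251978 ≈ 3.0000)
w = 90*I*√13 (w = (20 - 5*(-2))*√(2434 - 2551) = (20 + 10)*√(-117) = 30*(3*I*√13) = 90*I*√13 ≈ 324.5*I)
√(w + v) = √(90*I*√13 + 755935/251978) = √(755935/251978 + 90*I*√13)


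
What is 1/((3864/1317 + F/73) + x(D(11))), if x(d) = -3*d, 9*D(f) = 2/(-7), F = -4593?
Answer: -672987/40304269 ≈ -0.016698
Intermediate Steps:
D(f) = -2/63 (D(f) = (2/(-7))/9 = (2*(-⅐))/9 = (⅑)*(-2/7) = -2/63)
1/((3864/1317 + F/73) + x(D(11))) = 1/((3864/1317 - 4593/73) - 3*(-2/63)) = 1/((3864*(1/1317) - 4593*1/73) + 2/21) = 1/((1288/439 - 4593/73) + 2/21) = 1/(-1922303/32047 + 2/21) = 1/(-40304269/672987) = -672987/40304269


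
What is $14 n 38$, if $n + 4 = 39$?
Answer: $18620$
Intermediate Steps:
$n = 35$ ($n = -4 + 39 = 35$)
$14 n 38 = 14 \cdot 35 \cdot 38 = 490 \cdot 38 = 18620$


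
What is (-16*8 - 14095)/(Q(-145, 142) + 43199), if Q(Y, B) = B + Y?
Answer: -14223/43196 ≈ -0.32927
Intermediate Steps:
(-16*8 - 14095)/(Q(-145, 142) + 43199) = (-16*8 - 14095)/((142 - 145) + 43199) = (-128 - 14095)/(-3 + 43199) = -14223/43196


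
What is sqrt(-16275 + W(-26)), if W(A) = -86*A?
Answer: I*sqrt(14039) ≈ 118.49*I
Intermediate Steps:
sqrt(-16275 + W(-26)) = sqrt(-16275 - 86*(-26)) = sqrt(-16275 + 2236) = sqrt(-14039) = I*sqrt(14039)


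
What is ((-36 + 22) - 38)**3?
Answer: -140608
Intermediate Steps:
((-36 + 22) - 38)**3 = (-14 - 38)**3 = (-52)**3 = -140608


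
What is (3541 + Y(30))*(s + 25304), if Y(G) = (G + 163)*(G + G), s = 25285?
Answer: 764956269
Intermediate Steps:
Y(G) = 2*G*(163 + G) (Y(G) = (163 + G)*(2*G) = 2*G*(163 + G))
(3541 + Y(30))*(s + 25304) = (3541 + 2*30*(163 + 30))*(25285 + 25304) = (3541 + 2*30*193)*50589 = (3541 + 11580)*50589 = 15121*50589 = 764956269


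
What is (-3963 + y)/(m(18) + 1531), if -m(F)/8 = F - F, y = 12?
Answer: -3951/1531 ≈ -2.5807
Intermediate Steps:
m(F) = 0 (m(F) = -8*(F - F) = -8*0 = 0)
(-3963 + y)/(m(18) + 1531) = (-3963 + 12)/(0 + 1531) = -3951/1531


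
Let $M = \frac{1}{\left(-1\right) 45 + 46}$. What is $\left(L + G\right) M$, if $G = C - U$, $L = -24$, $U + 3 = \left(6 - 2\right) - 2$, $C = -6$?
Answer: $-29$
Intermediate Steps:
$U = -1$ ($U = -3 + \left(\left(6 - 2\right) - 2\right) = -3 + \left(4 - 2\right) = -3 + 2 = -1$)
$G = -5$ ($G = -6 - -1 = -6 + 1 = -5$)
$M = 1$ ($M = \frac{1}{-45 + 46} = 1^{-1} = 1$)
$\left(L + G\right) M = \left(-24 - 5\right) 1 = \left(-29\right) 1 = -29$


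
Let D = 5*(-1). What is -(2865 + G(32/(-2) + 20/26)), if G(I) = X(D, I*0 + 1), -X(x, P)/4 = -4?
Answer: -2881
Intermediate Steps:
D = -5
X(x, P) = 16 (X(x, P) = -4*(-4) = 16)
G(I) = 16
-(2865 + G(32/(-2) + 20/26)) = -(2865 + 16) = -1*2881 = -2881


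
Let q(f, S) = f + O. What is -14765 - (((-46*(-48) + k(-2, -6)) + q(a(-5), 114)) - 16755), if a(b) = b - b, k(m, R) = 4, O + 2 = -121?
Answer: -99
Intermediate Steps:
O = -123 (O = -2 - 121 = -123)
a(b) = 0
q(f, S) = -123 + f (q(f, S) = f - 123 = -123 + f)
-14765 - (((-46*(-48) + k(-2, -6)) + q(a(-5), 114)) - 16755) = -14765 - (((-46*(-48) + 4) + (-123 + 0)) - 16755) = -14765 - (((2208 + 4) - 123) - 16755) = -14765 - ((2212 - 123) - 16755) = -14765 - (2089 - 16755) = -14765 - 1*(-14666) = -14765 + 14666 = -99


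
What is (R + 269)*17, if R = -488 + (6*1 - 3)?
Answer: -3672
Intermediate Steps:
R = -485 (R = -488 + (6 - 3) = -488 + 3 = -485)
(R + 269)*17 = (-485 + 269)*17 = -216*17 = -3672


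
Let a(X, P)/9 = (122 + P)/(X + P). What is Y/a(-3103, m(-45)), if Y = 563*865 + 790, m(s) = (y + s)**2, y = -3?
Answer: -129913405/7278 ≈ -17850.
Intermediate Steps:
m(s) = (-3 + s)**2
a(X, P) = 9*(122 + P)/(P + X) (a(X, P) = 9*((122 + P)/(X + P)) = 9*((122 + P)/(P + X)) = 9*(122 + P)/(P + X))
Y = 487785 (Y = 486995 + 790 = 487785)
Y/a(-3103, m(-45)) = 487785/((9*(122 + (-3 - 45)**2)/((-3 - 45)**2 - 3103))) = 487785/((9*(122 + (-48)**2)/((-48)**2 - 3103))) = 487785/((9*(122 + 2304)/(2304 - 3103))) = 487785/((9*2426/(-799))) = 487785/((9*(-1/799)*2426)) = 487785/(-21834/799) = 487785*(-799/21834) = -129913405/7278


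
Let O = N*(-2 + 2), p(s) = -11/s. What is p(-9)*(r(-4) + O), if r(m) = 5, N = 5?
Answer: 55/9 ≈ 6.1111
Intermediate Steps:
O = 0 (O = 5*(-2 + 2) = 5*0 = 0)
p(-9)*(r(-4) + O) = (-11/(-9))*(5 + 0) = -11*(-⅑)*5 = (11/9)*5 = 55/9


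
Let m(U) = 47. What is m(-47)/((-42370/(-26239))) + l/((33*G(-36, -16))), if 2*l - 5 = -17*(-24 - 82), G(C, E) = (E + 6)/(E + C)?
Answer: 12618917/73590 ≈ 171.48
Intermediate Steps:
G(C, E) = (6 + E)/(C + E)
l = 1807/2 (l = 5/2 + (-17*(-24 - 82))/2 = 5/2 + (-17*(-106))/2 = 5/2 + (½)*1802 = 5/2 + 901 = 1807/2 ≈ 903.50)
m(-47)/((-42370/(-26239))) + l/((33*G(-36, -16))) = 47/((-42370/(-26239))) + 1807/(2*((33*((6 - 16)/(-36 - 16))))) = 47/((-42370*(-1/26239))) + 1807/(2*((33*(-10/(-52))))) = 47/(2230/1381) + 1807/(2*((33*(-1/52*(-10))))) = 47*(1381/2230) + 1807/(2*((33*(5/26)))) = 64907/2230 + 1807/(2*(165/26)) = 64907/2230 + (1807/2)*(26/165) = 64907/2230 + 23491/165 = 12618917/73590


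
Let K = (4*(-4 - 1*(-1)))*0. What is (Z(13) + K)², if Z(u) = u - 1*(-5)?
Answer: 324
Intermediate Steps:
Z(u) = 5 + u (Z(u) = u + 5 = 5 + u)
K = 0 (K = (4*(-4 + 1))*0 = (4*(-3))*0 = -12*0 = 0)
(Z(13) + K)² = ((5 + 13) + 0)² = (18 + 0)² = 18² = 324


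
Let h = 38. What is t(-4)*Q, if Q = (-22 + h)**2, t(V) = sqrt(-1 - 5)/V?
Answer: -64*I*sqrt(6) ≈ -156.77*I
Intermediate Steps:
t(V) = I*sqrt(6)/V (t(V) = sqrt(-6)/V = (I*sqrt(6))/V = I*sqrt(6)/V)
Q = 256 (Q = (-22 + 38)**2 = 16**2 = 256)
t(-4)*Q = (I*sqrt(6)/(-4))*256 = (I*sqrt(6)*(-1/4))*256 = -I*sqrt(6)/4*256 = -64*I*sqrt(6)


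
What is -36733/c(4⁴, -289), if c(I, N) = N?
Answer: 36733/289 ≈ 127.10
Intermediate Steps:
-36733/c(4⁴, -289) = -36733/(-289) = -36733*(-1/289) = 36733/289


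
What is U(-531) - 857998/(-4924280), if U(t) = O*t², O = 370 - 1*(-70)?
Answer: 305460081306599/2462140 ≈ 1.2406e+8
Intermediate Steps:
O = 440 (O = 370 + 70 = 440)
U(t) = 440*t²
U(-531) - 857998/(-4924280) = 440*(-531)² - 857998/(-4924280) = 440*281961 - 857998*(-1/4924280) = 124062840 + 428999/2462140 = 305460081306599/2462140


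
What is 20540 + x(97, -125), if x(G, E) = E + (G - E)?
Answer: 20637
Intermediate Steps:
x(G, E) = G
20540 + x(97, -125) = 20540 + 97 = 20637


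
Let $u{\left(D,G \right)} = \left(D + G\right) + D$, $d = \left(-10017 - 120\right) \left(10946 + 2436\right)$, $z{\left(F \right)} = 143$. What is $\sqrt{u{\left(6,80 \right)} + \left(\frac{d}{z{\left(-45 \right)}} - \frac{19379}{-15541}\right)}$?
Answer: $\frac{i \sqrt{4684699501582763663}}{2222363} \approx 973.93 i$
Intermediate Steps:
$d = -135653334$ ($d = \left(-10137\right) 13382 = -135653334$)
$u{\left(D,G \right)} = G + 2 D$
$\sqrt{u{\left(6,80 \right)} + \left(\frac{d}{z{\left(-45 \right)}} - \frac{19379}{-15541}\right)} = \sqrt{\left(80 + 2 \cdot 6\right) - \left(- \frac{19379}{15541} + \frac{135653334}{143}\right)} = \sqrt{\left(80 + 12\right) - \frac{2108185692497}{2222363}} = \sqrt{92 + \left(- \frac{135653334}{143} + \frac{19379}{15541}\right)} = \sqrt{92 - \frac{2108185692497}{2222363}} = \sqrt{- \frac{2107981235101}{2222363}} = \frac{i \sqrt{4684699501582763663}}{2222363}$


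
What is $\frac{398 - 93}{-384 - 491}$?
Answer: $- \frac{61}{175} \approx -0.34857$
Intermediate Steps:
$\frac{398 - 93}{-384 - 491} = \frac{305}{-875} = 305 \left(- \frac{1}{875}\right) = - \frac{61}{175}$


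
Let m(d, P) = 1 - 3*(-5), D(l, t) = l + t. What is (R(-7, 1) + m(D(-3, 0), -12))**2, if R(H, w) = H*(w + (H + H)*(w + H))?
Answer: 335241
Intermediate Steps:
R(H, w) = H*(w + 2*H*(H + w)) (R(H, w) = H*(w + (2*H)*(H + w)) = H*(w + 2*H*(H + w)))
m(d, P) = 16 (m(d, P) = 1 + 15 = 16)
(R(-7, 1) + m(D(-3, 0), -12))**2 = (-7*(1 + 2*(-7)**2 + 2*(-7)*1) + 16)**2 = (-7*(1 + 2*49 - 14) + 16)**2 = (-7*(1 + 98 - 14) + 16)**2 = (-7*85 + 16)**2 = (-595 + 16)**2 = (-579)**2 = 335241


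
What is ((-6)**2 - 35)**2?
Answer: 1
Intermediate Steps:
((-6)**2 - 35)**2 = (36 - 35)**2 = 1**2 = 1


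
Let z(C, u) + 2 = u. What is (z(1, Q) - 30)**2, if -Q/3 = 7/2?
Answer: 7225/4 ≈ 1806.3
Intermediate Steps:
Q = -21/2 ≈ -10.500
z(C, u) = -2 + u
(z(1, Q) - 30)**2 = ((-2 - 21/2) - 30)**2 = (-25/2 - 30)**2 = (-85/2)**2 = 7225/4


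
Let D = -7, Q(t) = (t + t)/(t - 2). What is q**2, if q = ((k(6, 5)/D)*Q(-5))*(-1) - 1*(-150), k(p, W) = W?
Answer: 54760000/2401 ≈ 22807.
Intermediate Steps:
Q(t) = 2*t/(-2 + t) (Q(t) = (2*t)/(-2 + t) = 2*t/(-2 + t))
q = 7400/49 (q = ((5/(-7))*(2*(-5)/(-2 - 5)))*(-1) - 1*(-150) = ((5*(-1/7))*(2*(-5)/(-7)))*(-1) + 150 = -10*(-5)*(-1)/(7*7)*(-1) + 150 = -5/7*10/7*(-1) + 150 = -50/49*(-1) + 150 = 50/49 + 150 = 7400/49 ≈ 151.02)
q**2 = (7400/49)**2 = 54760000/2401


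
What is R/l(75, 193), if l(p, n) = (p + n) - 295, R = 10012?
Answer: -10012/27 ≈ -370.81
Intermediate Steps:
l(p, n) = -295 + n + p (l(p, n) = (n + p) - 295 = -295 + n + p)
R/l(75, 193) = 10012/(-295 + 193 + 75) = 10012/(-27) = 10012*(-1/27) = -10012/27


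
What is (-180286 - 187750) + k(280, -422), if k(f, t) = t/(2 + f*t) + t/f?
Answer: -3044060274289/8271060 ≈ -3.6804e+5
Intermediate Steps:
k(f, t) = t/f + t/(2 + f*t)
(-180286 - 187750) + k(280, -422) = (-180286 - 187750) - 422*(2 + 280 + 280*(-422))/(280*(2 + 280*(-422))) = -368036 - 422*1/280*(2 + 280 - 118160)/(2 - 118160) = -368036 - 422*1/280*(-117878)/(-118158) = -368036 - 422*1/280*(-1/118158)*(-117878) = -368036 - 12436129/8271060 = -3044060274289/8271060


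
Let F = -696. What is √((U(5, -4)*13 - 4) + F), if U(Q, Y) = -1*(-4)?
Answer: 18*I*√2 ≈ 25.456*I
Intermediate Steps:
U(Q, Y) = 4
√((U(5, -4)*13 - 4) + F) = √((4*13 - 4) - 696) = √((52 - 4) - 696) = √(48 - 696) = √(-648) = 18*I*√2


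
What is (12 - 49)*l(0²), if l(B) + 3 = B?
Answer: 111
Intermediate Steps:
l(B) = -3 + B
(12 - 49)*l(0²) = (12 - 49)*(-3 + 0²) = -37*(-3 + 0) = -37*(-3) = 111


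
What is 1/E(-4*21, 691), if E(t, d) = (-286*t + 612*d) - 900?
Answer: 1/446016 ≈ 2.2421e-6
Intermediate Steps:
E(t, d) = -900 - 286*t + 612*d
1/E(-4*21, 691) = 1/(-900 - (-1144)*21 + 612*691) = 1/(-900 - 286*(-84) + 422892) = 1/(-900 + 24024 + 422892) = 1/446016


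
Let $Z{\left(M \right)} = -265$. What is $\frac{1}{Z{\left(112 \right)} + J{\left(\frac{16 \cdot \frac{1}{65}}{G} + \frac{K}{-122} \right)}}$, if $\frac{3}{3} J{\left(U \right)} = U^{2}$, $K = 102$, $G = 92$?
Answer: $- \frac{8316528025}{2198103774624} \approx -0.0037835$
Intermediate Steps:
$J{\left(U \right)} = U^{2}$
$\frac{1}{Z{\left(112 \right)} + J{\left(\frac{16 \cdot \frac{1}{65}}{G} + \frac{K}{-122} \right)}} = \frac{1}{-265 + \left(\frac{16 \cdot \frac{1}{65}}{92} + \frac{102}{-122}\right)^{2}} = \frac{1}{-265 + \left(16 \cdot \frac{1}{65} \cdot \frac{1}{92} + 102 \left(- \frac{1}{122}\right)\right)^{2}} = \frac{1}{-265 + \left(\frac{16}{65} \cdot \frac{1}{92} - \frac{51}{61}\right)^{2}} = \frac{1}{-265 + \left(\frac{4}{1495} - \frac{51}{61}\right)^{2}} = \frac{1}{-265 + \left(- \frac{76001}{91195}\right)^{2}} = \frac{1}{-265 + \frac{5776152001}{8316528025}} = \frac{1}{- \frac{2198103774624}{8316528025}} = - \frac{8316528025}{2198103774624}$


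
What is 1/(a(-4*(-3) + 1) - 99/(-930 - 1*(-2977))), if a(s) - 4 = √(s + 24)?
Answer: -16558183/89605812 + 4190209*√37/89605812 ≈ 0.099657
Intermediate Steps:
a(s) = 4 + √(24 + s) (a(s) = 4 + √(s + 24) = 4 + √(24 + s))
1/(a(-4*(-3) + 1) - 99/(-930 - 1*(-2977))) = 1/((4 + √(24 + (-4*(-3) + 1))) - 99/(-930 - 1*(-2977))) = 1/((4 + √(24 + (12 + 1))) - 99/(-930 + 2977)) = 1/((4 + √(24 + 13)) - 99/2047) = 1/((4 + √37) - 99*1/2047) = 1/((4 + √37) - 99/2047) = 1/(8089/2047 + √37)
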